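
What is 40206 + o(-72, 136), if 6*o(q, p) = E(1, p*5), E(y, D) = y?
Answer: 241237/6 ≈ 40206.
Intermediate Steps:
o(q, p) = 1/6 (o(q, p) = (1/6)*1 = 1/6)
40206 + o(-72, 136) = 40206 + 1/6 = 241237/6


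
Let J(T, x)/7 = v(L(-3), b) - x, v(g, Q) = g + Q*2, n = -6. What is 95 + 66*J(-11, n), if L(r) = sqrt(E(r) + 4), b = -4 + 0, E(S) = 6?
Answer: -829 + 462*sqrt(10) ≈ 631.97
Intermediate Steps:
b = -4
L(r) = sqrt(10) (L(r) = sqrt(6 + 4) = sqrt(10))
v(g, Q) = g + 2*Q
J(T, x) = -56 - 7*x + 7*sqrt(10) (J(T, x) = 7*((sqrt(10) + 2*(-4)) - x) = 7*((sqrt(10) - 8) - x) = 7*((-8 + sqrt(10)) - x) = 7*(-8 + sqrt(10) - x) = -56 - 7*x + 7*sqrt(10))
95 + 66*J(-11, n) = 95 + 66*(-56 - 7*(-6) + 7*sqrt(10)) = 95 + 66*(-56 + 42 + 7*sqrt(10)) = 95 + 66*(-14 + 7*sqrt(10)) = 95 + (-924 + 462*sqrt(10)) = -829 + 462*sqrt(10)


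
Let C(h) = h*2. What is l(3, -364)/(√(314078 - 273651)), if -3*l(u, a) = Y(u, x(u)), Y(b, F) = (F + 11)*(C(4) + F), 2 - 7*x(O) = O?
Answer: -4180*√40427/5942769 ≈ -0.14142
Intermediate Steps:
C(h) = 2*h
x(O) = 2/7 - O/7
Y(b, F) = (8 + F)*(11 + F) (Y(b, F) = (F + 11)*(2*4 + F) = (11 + F)*(8 + F) = (8 + F)*(11 + F))
l(u, a) = -218/7 - (2/7 - u/7)²/3 + 19*u/21 (l(u, a) = -(88 + (2/7 - u/7)² + 19*(2/7 - u/7))/3 = -(88 + (2/7 - u/7)² + (38/7 - 19*u/7))/3 = -(654/7 + (2/7 - u/7)² - 19*u/7)/3 = -218/7 - (2/7 - u/7)²/3 + 19*u/21)
l(3, -364)/(√(314078 - 273651)) = (-4582/147 - 1/147*3² + (137/147)*3)/(√(314078 - 273651)) = (-4582/147 - 1/147*9 + 137/49)/(√40427) = (-4582/147 - 3/49 + 137/49)*(√40427/40427) = -4180*√40427/5942769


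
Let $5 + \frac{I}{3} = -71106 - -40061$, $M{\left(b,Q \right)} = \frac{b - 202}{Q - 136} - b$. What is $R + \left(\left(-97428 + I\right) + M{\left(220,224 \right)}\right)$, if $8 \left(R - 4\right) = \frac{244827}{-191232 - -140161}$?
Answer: $- \frac{857477326731}{4494248} \approx -1.9079 \cdot 10^{5}$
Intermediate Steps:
$M{\left(b,Q \right)} = - b + \frac{-202 + b}{-136 + Q}$ ($M{\left(b,Q \right)} = \frac{-202 + b}{-136 + Q} - b = - b + \frac{-202 + b}{-136 + Q}$)
$I = -93150$ ($I = -15 + 3 \left(-71106 - -40061\right) = -15 + 3 \left(-71106 + 40061\right) = -15 + 3 \left(-31045\right) = -15 - 93135 = -93150$)
$R = \frac{1389445}{408568}$ ($R = 4 + \frac{244827 \frac{1}{-191232 - -140161}}{8} = 4 + \frac{244827 \frac{1}{-191232 + 140161}}{8} = 4 + \frac{244827 \frac{1}{-51071}}{8} = 4 + \frac{244827 \left(- \frac{1}{51071}\right)}{8} = 4 + \frac{1}{8} \left(- \frac{244827}{51071}\right) = 4 - \frac{244827}{408568} = \frac{1389445}{408568} \approx 3.4008$)
$R + \left(\left(-97428 + I\right) + M{\left(220,224 \right)}\right) = \frac{1389445}{408568} + \left(\left(-97428 - 93150\right) + \frac{-202 + 137 \cdot 220 - 224 \cdot 220}{-136 + 224}\right) = \frac{1389445}{408568} - \left(190578 - \frac{-202 + 30140 - 49280}{88}\right) = \frac{1389445}{408568} + \left(-190578 + \frac{1}{88} \left(-19342\right)\right) = \frac{1389445}{408568} - \frac{8395103}{44} = - \frac{857477326731}{4494248}$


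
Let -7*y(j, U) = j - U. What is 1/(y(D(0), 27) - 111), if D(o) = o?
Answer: -7/750 ≈ -0.0093333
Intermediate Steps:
y(j, U) = -j/7 + U/7 (y(j, U) = -(j - U)/7 = -j/7 + U/7)
1/(y(D(0), 27) - 111) = 1/((-⅐*0 + (⅐)*27) - 111) = 1/((0 + 27/7) - 111) = 1/(27/7 - 111) = 1/(-750/7) = -7/750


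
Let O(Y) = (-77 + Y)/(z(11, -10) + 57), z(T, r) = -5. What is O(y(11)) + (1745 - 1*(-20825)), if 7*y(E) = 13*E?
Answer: 2053771/91 ≈ 22569.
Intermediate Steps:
y(E) = 13*E/7 (y(E) = (13*E)/7 = 13*E/7)
O(Y) = -77/52 + Y/52 (O(Y) = (-77 + Y)/(-5 + 57) = (-77 + Y)/52 = (-77 + Y)*(1/52) = -77/52 + Y/52)
O(y(11)) + (1745 - 1*(-20825)) = (-77/52 + ((13/7)*11)/52) + (1745 - 1*(-20825)) = (-77/52 + (1/52)*(143/7)) + (1745 + 20825) = (-77/52 + 11/28) + 22570 = -99/91 + 22570 = 2053771/91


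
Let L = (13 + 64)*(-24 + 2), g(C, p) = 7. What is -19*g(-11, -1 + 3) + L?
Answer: -1827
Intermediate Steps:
L = -1694 (L = 77*(-22) = -1694)
-19*g(-11, -1 + 3) + L = -19*7 - 1694 = -133 - 1694 = -1827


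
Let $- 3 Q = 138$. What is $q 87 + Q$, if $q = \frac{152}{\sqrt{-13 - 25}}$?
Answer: $-46 - 348 i \sqrt{38} \approx -46.0 - 2145.2 i$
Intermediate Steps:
$Q = -46$ ($Q = \left(- \frac{1}{3}\right) 138 = -46$)
$q = - 4 i \sqrt{38}$ ($q = \frac{152}{\sqrt{-38}} = \frac{152}{i \sqrt{38}} = 152 \left(- \frac{i \sqrt{38}}{38}\right) = - 4 i \sqrt{38} \approx - 24.658 i$)
$q 87 + Q = - 4 i \sqrt{38} \cdot 87 - 46 = - 348 i \sqrt{38} - 46 = -46 - 348 i \sqrt{38}$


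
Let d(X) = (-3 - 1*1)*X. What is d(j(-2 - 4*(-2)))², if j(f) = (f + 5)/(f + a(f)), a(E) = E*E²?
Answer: 484/12321 ≈ 0.039283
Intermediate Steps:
a(E) = E³
j(f) = (5 + f)/(f + f³) (j(f) = (f + 5)/(f + f³) = (5 + f)/(f + f³))
d(X) = -4*X (d(X) = (-3 - 1)*X = -4*X)
d(j(-2 - 4*(-2)))² = (-4*(5 + (-2 - 4*(-2)))/((-2 - 4*(-2)) + (-2 - 4*(-2))³))² = (-4*(5 + (-2 + 8))/((-2 + 8) + (-2 + 8)³))² = (-4*(5 + 6)/(6 + 6³))² = (-4*11/(6 + 216))² = (-4*11/222)² = (-22/111)² = 484/12321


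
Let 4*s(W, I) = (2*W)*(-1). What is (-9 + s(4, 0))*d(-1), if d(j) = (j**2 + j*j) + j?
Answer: -11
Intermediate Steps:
s(W, I) = -W/2 (s(W, I) = ((2*W)*(-1))/4 = (-2*W)/4 = -W/2)
d(j) = j + 2*j**2 (d(j) = (j**2 + j**2) + j = 2*j**2 + j = j + 2*j**2)
(-9 + s(4, 0))*d(-1) = (-9 - 1/2*4)*(-(1 + 2*(-1))) = (-9 - 2)*(-(1 - 2)) = -(-11)*(-1) = -11*1 = -11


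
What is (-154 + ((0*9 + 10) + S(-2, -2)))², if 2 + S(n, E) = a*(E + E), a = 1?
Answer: 22500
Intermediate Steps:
S(n, E) = -2 + 2*E (S(n, E) = -2 + 1*(E + E) = -2 + 1*(2*E) = -2 + 2*E)
(-154 + ((0*9 + 10) + S(-2, -2)))² = (-154 + ((0*9 + 10) + (-2 + 2*(-2))))² = (-154 + ((0 + 10) + (-2 - 4)))² = (-154 + (10 - 6))² = (-154 + 4)² = (-150)² = 22500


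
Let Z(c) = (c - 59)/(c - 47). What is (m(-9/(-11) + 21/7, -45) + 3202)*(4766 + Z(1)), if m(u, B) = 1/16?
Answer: 5617544751/368 ≈ 1.5265e+7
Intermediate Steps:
m(u, B) = 1/16
Z(c) = (-59 + c)/(-47 + c)
(m(-9/(-11) + 21/7, -45) + 3202)*(4766 + Z(1)) = (1/16 + 3202)*(4766 + (-59 + 1)/(-47 + 1)) = 51233*(4766 - 58/(-46))/16 = 51233*(4766 - 1/46*(-58))/16 = 51233*(4766 + 29/23)/16 = (51233/16)*(109647/23) = 5617544751/368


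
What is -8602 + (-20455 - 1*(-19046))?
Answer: -10011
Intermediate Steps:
-8602 + (-20455 - 1*(-19046)) = -8602 + (-20455 + 19046) = -8602 - 1409 = -10011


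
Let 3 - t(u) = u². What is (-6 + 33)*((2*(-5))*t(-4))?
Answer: 3510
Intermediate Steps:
t(u) = 3 - u²
(-6 + 33)*((2*(-5))*t(-4)) = (-6 + 33)*((2*(-5))*(3 - 1*(-4)²)) = 27*(-10*(3 - 1*16)) = 27*(-10*(3 - 16)) = 27*(-10*(-13)) = 27*130 = 3510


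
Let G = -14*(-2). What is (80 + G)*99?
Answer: 10692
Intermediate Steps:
G = 28
(80 + G)*99 = (80 + 28)*99 = 108*99 = 10692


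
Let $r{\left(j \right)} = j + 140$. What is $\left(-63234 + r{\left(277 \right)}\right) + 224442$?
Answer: $161625$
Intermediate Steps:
$r{\left(j \right)} = 140 + j$
$\left(-63234 + r{\left(277 \right)}\right) + 224442 = \left(-63234 + \left(140 + 277\right)\right) + 224442 = \left(-63234 + 417\right) + 224442 = -62817 + 224442 = 161625$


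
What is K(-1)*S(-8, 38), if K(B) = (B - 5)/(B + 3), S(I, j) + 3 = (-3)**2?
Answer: -18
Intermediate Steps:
S(I, j) = 6 (S(I, j) = -3 + (-3)**2 = -3 + 9 = 6)
K(B) = (-5 + B)/(3 + B)
K(-1)*S(-8, 38) = ((-5 - 1)/(3 - 1))*6 = (-6/2)*6 = ((1/2)*(-6))*6 = -3*6 = -18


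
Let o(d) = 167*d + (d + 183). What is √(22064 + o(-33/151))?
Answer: √506416703/151 ≈ 149.03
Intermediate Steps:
o(d) = 183 + 168*d (o(d) = 167*d + (183 + d) = 183 + 168*d)
√(22064 + o(-33/151)) = √(22064 + (183 + 168*(-33/151))) = √(22064 + (183 - 5544/151)) = √(22064 + 22089/151) = √(3353753/151) = √506416703/151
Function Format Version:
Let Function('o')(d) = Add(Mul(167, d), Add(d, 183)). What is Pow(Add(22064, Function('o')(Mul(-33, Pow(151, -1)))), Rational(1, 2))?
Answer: Mul(Rational(1, 151), Pow(506416703, Rational(1, 2))) ≈ 149.03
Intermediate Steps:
Function('o')(d) = Add(183, Mul(168, d)) (Function('o')(d) = Add(Mul(167, d), Add(183, d)) = Add(183, Mul(168, d)))
Pow(Add(22064, Function('o')(Mul(-33, Pow(151, -1)))), Rational(1, 2)) = Pow(Add(22064, Add(183, Mul(168, Mul(-33, Pow(151, -1))))), Rational(1, 2)) = Pow(Add(22064, Add(183, Mul(168, Mul(-33, Rational(1, 151))))), Rational(1, 2)) = Pow(Add(22064, Add(183, Mul(168, Rational(-33, 151)))), Rational(1, 2)) = Pow(Add(22064, Add(183, Rational(-5544, 151))), Rational(1, 2)) = Pow(Add(22064, Rational(22089, 151)), Rational(1, 2)) = Pow(Rational(3353753, 151), Rational(1, 2)) = Mul(Rational(1, 151), Pow(506416703, Rational(1, 2)))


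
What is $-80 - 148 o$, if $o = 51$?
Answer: $-7628$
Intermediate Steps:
$-80 - 148 o = -80 - 7548 = -7628$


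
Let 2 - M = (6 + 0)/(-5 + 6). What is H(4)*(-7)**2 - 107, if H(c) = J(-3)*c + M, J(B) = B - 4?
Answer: -1675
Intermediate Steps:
J(B) = -4 + B
M = -4 (M = 2 - (6 + 0)/(-5 + 6) = 2 - 6/1 = 2 - 6 = -4)
H(c) = -4 - 7*c (H(c) = (-4 - 3)*c - 4 = -7*c - 4 = -4 - 7*c)
H(4)*(-7)**2 - 107 = (-4 - 7*4)*(-7)**2 - 107 = (-4 - 28)*49 - 107 = -32*49 - 107 = -1568 - 107 = -1675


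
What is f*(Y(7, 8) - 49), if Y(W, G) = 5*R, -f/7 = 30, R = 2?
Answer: 8190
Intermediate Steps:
f = -210 (f = -7*30 = -210)
Y(W, G) = 10 (Y(W, G) = 5*2 = 10)
f*(Y(7, 8) - 49) = -210*(10 - 49) = -210*(-39) = 8190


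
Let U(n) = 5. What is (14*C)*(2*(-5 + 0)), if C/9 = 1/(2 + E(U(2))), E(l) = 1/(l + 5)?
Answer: -600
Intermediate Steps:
E(l) = 1/(5 + l)
C = 30/7 (C = 9/(2 + 1/(5 + 5)) = 9/(2 + 1/10) = 9/(2 + ⅒) = 9/(21/10) = 9*(10/21) = 30/7 ≈ 4.2857)
(14*C)*(2*(-5 + 0)) = (14*(30/7))*(2*(-5 + 0)) = 60*(2*(-5)) = 60*(-10) = -600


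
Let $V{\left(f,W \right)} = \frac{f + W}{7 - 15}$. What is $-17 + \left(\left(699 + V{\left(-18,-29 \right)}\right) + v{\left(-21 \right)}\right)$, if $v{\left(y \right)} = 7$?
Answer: $\frac{5559}{8} \approx 694.88$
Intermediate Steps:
$V{\left(f,W \right)} = - \frac{W}{8} - \frac{f}{8}$ ($V{\left(f,W \right)} = \frac{W + f}{-8} = \left(W + f\right) \left(- \frac{1}{8}\right) = - \frac{W}{8} - \frac{f}{8}$)
$-17 + \left(\left(699 + V{\left(-18,-29 \right)}\right) + v{\left(-21 \right)}\right) = -17 + \left(\left(699 - - \frac{47}{8}\right) + 7\right) = -17 + \left(\left(699 + \left(\frac{29}{8} + \frac{9}{4}\right)\right) + 7\right) = -17 + \left(\left(699 + \frac{47}{8}\right) + 7\right) = -17 + \left(\frac{5639}{8} + 7\right) = -17 + \frac{5695}{8} = \frac{5559}{8}$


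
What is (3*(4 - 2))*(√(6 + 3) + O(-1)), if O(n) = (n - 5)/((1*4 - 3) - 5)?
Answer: 27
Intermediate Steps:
O(n) = 5/4 - n/4 (O(n) = (-5 + n)/((4 - 3) - 5) = (-5 + n)/(1 - 5) = (-5 + n)/(-4) = (-5 + n)*(-¼) = 5/4 - n/4)
(3*(4 - 2))*(√(6 + 3) + O(-1)) = (3*(4 - 2))*(√(6 + 3) + (5/4 - ¼*(-1))) = (3*2)*(√9 + (5/4 + ¼)) = 6*(3 + 3/2) = 6*(9/2) = 27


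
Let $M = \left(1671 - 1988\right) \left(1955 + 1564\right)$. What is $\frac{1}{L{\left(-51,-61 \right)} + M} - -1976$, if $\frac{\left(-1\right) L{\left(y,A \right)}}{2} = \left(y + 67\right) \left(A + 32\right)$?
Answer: $\frac{2202439719}{1114595} \approx 1976.0$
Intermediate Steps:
$M = -1115523$ ($M = \left(-317\right) 3519 = -1115523$)
$L{\left(y,A \right)} = - 2 \left(32 + A\right) \left(67 + y\right)$ ($L{\left(y,A \right)} = - 2 \left(y + 67\right) \left(A + 32\right) = - 2 \left(67 + y\right) \left(32 + A\right) = - 2 \left(32 + A\right) \left(67 + y\right)$)
$\frac{1}{L{\left(-51,-61 \right)} + M} - -1976 = \frac{1}{\left(-4288 - -8174 - -3264 - \left(-122\right) \left(-51\right)\right) - 1115523} - -1976 = \frac{1}{\left(-4288 + 8174 + 3264 - 6222\right) - 1115523} + 1976 = \frac{1}{928 - 1115523} + 1976 = \frac{1}{-1114595} + 1976 = - \frac{1}{1114595} + 1976 = \frac{2202439719}{1114595}$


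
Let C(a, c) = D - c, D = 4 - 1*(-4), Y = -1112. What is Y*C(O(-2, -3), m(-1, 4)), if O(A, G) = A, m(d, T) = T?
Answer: -4448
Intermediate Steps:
D = 8 (D = 4 + 4 = 8)
C(a, c) = 8 - c
Y*C(O(-2, -3), m(-1, 4)) = -1112*(8 - 1*4) = -1112*(8 - 4) = -1112*4 = -4448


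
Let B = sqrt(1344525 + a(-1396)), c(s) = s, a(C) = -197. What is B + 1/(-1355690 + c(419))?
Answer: -1/1355271 + 2*sqrt(336082) ≈ 1159.5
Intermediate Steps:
B = 2*sqrt(336082) (B = sqrt(1344525 - 197) = sqrt(1344328) = 2*sqrt(336082) ≈ 1159.5)
B + 1/(-1355690 + c(419)) = 2*sqrt(336082) + 1/(-1355690 + 419) = 2*sqrt(336082) + 1/(-1355271) = 2*sqrt(336082) - 1/1355271 = -1/1355271 + 2*sqrt(336082)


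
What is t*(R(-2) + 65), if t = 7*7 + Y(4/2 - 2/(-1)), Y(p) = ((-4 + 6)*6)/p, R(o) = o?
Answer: 3276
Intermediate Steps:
Y(p) = 12/p (Y(p) = (2*6)/p = 12/p)
t = 52 (t = 7*7 + 12/(4/2 - 2/(-1)) = 49 + 12/(4*(½) - 2*(-1)) = 49 + 12/(2 + 2) = 49 + 12/4 = 49 + 12*(¼) = 49 + 3 = 52)
t*(R(-2) + 65) = 52*(-2 + 65) = 52*63 = 3276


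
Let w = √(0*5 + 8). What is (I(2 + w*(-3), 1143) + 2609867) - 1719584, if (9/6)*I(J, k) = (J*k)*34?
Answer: 942099 - 155448*√2 ≈ 7.2226e+5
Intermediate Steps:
w = 2*√2 (w = √(0 + 8) = √8 = 2*√2 ≈ 2.8284)
I(J, k) = 68*J*k/3 (I(J, k) = 2*((J*k)*34)/3 = 2*(34*J*k)/3 = 68*J*k/3)
(I(2 + w*(-3), 1143) + 2609867) - 1719584 = ((68/3)*(2 + (2*√2)*(-3))*1143 + 2609867) - 1719584 = ((68/3)*(2 - 6*√2)*1143 + 2609867) - 1719584 = ((51816 - 155448*√2) + 2609867) - 1719584 = (2661683 - 155448*√2) - 1719584 = 942099 - 155448*√2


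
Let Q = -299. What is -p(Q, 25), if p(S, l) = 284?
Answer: -284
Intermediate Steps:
-p(Q, 25) = -1*284 = -284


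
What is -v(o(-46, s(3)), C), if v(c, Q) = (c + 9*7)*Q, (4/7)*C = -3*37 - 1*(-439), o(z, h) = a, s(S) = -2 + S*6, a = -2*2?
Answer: -33866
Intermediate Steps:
a = -4
s(S) = -2 + 6*S
o(z, h) = -4
C = 574 (C = 7*(-3*37 - 1*(-439))/4 = 7*(-111 + 439)/4 = (7/4)*328 = 574)
v(c, Q) = Q*(63 + c) (v(c, Q) = (c + 63)*Q = (63 + c)*Q = Q*(63 + c))
-v(o(-46, s(3)), C) = -574*(63 - 4) = -574*59 = -1*33866 = -33866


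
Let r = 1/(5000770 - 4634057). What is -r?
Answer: -1/366713 ≈ -2.7269e-6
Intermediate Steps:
r = 1/366713 ≈ 2.7269e-6
-r = -1*1/366713 = -1/366713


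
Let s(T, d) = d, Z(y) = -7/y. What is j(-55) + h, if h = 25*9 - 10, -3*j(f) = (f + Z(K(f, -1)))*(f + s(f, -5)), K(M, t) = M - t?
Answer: -23825/27 ≈ -882.41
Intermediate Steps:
j(f) = -(-5 + f)*(f - 7/(1 + f))/3 (j(f) = -(f - 7/(f - 1*(-1)))*(f - 5)/3 = -(f - 7/(f + 1))*(-5 + f)/3 = -(f - 7/(1 + f))*(-5 + f)/3 = -(-5 + f)*(f - 7/(1 + f))/3)
h = 215 (h = 225 - 10 = 215)
j(-55) + h = (-35 + 7*(-55) - 55*(1 - 55)*(5 - 1*(-55)))/(3*(1 - 55)) + 215 = (⅓)*(-35 - 385 - 55*(-54)*(5 + 55))/(-54) + 215 = (⅓)*(-1/54)*(-35 - 385 - 55*(-54)*60) + 215 = (⅓)*(-1/54)*(-35 - 385 + 178200) + 215 = (⅓)*(-1/54)*177780 + 215 = -29630/27 + 215 = -23825/27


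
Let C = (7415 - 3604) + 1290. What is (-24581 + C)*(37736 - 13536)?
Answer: -471416000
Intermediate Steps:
C = 5101 (C = 3811 + 1290 = 5101)
(-24581 + C)*(37736 - 13536) = (-24581 + 5101)*(37736 - 13536) = -19480*24200 = -471416000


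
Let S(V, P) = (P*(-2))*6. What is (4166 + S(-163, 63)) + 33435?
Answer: 36845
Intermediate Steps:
S(V, P) = -12*P (S(V, P) = -2*P*6 = -12*P)
(4166 + S(-163, 63)) + 33435 = (4166 - 12*63) + 33435 = (4166 - 756) + 33435 = 3410 + 33435 = 36845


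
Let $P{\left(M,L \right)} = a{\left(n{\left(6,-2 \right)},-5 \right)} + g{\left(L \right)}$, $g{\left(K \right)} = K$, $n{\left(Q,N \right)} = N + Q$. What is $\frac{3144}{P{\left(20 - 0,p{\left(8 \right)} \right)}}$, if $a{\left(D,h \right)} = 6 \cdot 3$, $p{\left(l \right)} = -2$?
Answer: $\frac{393}{2} \approx 196.5$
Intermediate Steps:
$a{\left(D,h \right)} = 18$
$P{\left(M,L \right)} = 18 + L$
$\frac{3144}{P{\left(20 - 0,p{\left(8 \right)} \right)}} = \frac{3144}{18 - 2} = \frac{3144}{16} = 3144 \cdot \frac{1}{16} = \frac{393}{2}$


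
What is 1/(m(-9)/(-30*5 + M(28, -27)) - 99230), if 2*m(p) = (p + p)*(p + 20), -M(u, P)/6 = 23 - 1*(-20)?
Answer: -136/13495247 ≈ -1.0078e-5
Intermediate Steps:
M(u, P) = -258 (M(u, P) = -6*(23 - 1*(-20)) = -6*(23 + 20) = -6*43 = -258)
m(p) = p*(20 + p) (m(p) = ((p + p)*(p + 20))/2 = ((2*p)*(20 + p))/2 = (2*p*(20 + p))/2 = p*(20 + p))
1/(m(-9)/(-30*5 + M(28, -27)) - 99230) = 1/((-9*(20 - 9))/(-30*5 - 258) - 99230) = 1/((-9*11)/(-150 - 258) - 99230) = 1/(-99/(-408) - 99230) = 1/(-1/408*(-99) - 99230) = 1/(33/136 - 99230) = 1/(-13495247/136) = -136/13495247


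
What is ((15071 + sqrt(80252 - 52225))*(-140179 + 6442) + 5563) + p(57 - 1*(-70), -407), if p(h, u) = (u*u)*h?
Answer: -1994507341 - 133737*sqrt(28027) ≈ -2.0169e+9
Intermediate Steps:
p(h, u) = h*u**2 (p(h, u) = u**2*h = h*u**2)
((15071 + sqrt(80252 - 52225))*(-140179 + 6442) + 5563) + p(57 - 1*(-70), -407) = ((15071 + sqrt(80252 - 52225))*(-140179 + 6442) + 5563) + (57 - 1*(-70))*(-407)**2 = ((15071 + sqrt(28027))*(-133737) + 5563) + (57 + 70)*165649 = ((-2015550327 - 133737*sqrt(28027)) + 5563) + 127*165649 = (-2015544764 - 133737*sqrt(28027)) + 21037423 = -1994507341 - 133737*sqrt(28027)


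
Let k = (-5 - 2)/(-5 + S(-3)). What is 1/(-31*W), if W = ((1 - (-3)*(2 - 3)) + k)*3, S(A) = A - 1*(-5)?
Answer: -1/31 ≈ -0.032258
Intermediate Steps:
S(A) = 5 + A (S(A) = A + 5 = 5 + A)
k = 7/3 (k = (-5 - 2)/(-5 + (5 - 3)) = -7/(-5 + 2) = -7/(-3) = -7*(-⅓) = 7/3 ≈ 2.3333)
W = 1 (W = ((1 - (-3)*(2 - 3)) + 7/3)*3 = ((1 - (-3)*(-1)) + 7/3)*3 = ((1 - 1*3) + 7/3)*3 = ((1 - 3) + 7/3)*3 = (-2 + 7/3)*3 = (⅓)*3 = 1)
1/(-31*W) = 1/(-31*1) = 1/(-31) = -1/31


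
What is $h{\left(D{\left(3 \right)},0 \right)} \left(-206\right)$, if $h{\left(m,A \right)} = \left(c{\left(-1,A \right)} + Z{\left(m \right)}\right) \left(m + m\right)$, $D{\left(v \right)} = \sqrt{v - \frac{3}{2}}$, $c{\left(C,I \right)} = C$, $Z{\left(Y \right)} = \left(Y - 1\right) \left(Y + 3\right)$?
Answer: $-1236 + 515 \sqrt{6} \approx 25.487$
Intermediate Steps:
$Z{\left(Y \right)} = \left(-1 + Y\right) \left(3 + Y\right)$
$D{\left(v \right)} = \sqrt{- \frac{3}{2} + v}$ ($D{\left(v \right)} = \sqrt{v - \frac{3}{2}} = \sqrt{- \frac{3}{2} + v}$)
$h{\left(m,A \right)} = 2 m \left(-4 + m^{2} + 2 m\right)$ ($h{\left(m,A \right)} = \left(-1 + \left(-3 + m^{2} + 2 m\right)\right) \left(m + m\right) = \left(-4 + m^{2} + 2 m\right) 2 m = 2 m \left(-4 + m^{2} + 2 m\right)$)
$h{\left(D{\left(3 \right)},0 \right)} \left(-206\right) = 2 \frac{\sqrt{-6 + 4 \cdot 3}}{2} \left(-4 + \left(\frac{\sqrt{-6 + 4 \cdot 3}}{2}\right)^{2} + 2 \frac{\sqrt{-6 + 4 \cdot 3}}{2}\right) \left(-206\right) = 2 \frac{\sqrt{-6 + 12}}{2} \left(-4 + \left(\frac{\sqrt{-6 + 12}}{2}\right)^{2} + 2 \frac{\sqrt{-6 + 12}}{2}\right) \left(-206\right) = 2 \frac{\sqrt{6}}{2} \left(-4 + \left(\frac{\sqrt{6}}{2}\right)^{2} + 2 \frac{\sqrt{6}}{2}\right) \left(-206\right) = 2 \frac{\sqrt{6}}{2} \left(-4 + \frac{3}{2} + \sqrt{6}\right) \left(-206\right) = 2 \frac{\sqrt{6}}{2} \left(- \frac{5}{2} + \sqrt{6}\right) \left(-206\right) = \sqrt{6} \left(- \frac{5}{2} + \sqrt{6}\right) \left(-206\right) = - 206 \sqrt{6} \left(- \frac{5}{2} + \sqrt{6}\right)$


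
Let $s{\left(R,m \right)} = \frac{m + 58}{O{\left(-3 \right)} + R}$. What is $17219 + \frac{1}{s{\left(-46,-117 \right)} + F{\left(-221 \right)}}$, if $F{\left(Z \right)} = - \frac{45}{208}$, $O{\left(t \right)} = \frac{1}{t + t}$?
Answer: $\frac{1053292189}{61167} \approx 17220.0$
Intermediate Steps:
$O{\left(t \right)} = \frac{1}{2 t}$
$F{\left(Z \right)} = - \frac{45}{208}$ ($F{\left(Z \right)} = \left(-45\right) \frac{1}{208} = - \frac{45}{208}$)
$s{\left(R,m \right)} = \frac{58 + m}{- \frac{1}{6} + R}$ ($s{\left(R,m \right)} = \frac{m + 58}{\frac{1}{2 \left(-3\right)} + R} = \frac{58 + m}{\frac{1}{2} \left(- \frac{1}{3}\right) + R} = \frac{58 + m}{- \frac{1}{6} + R}$)
$17219 + \frac{1}{s{\left(-46,-117 \right)} + F{\left(-221 \right)}} = 17219 + \frac{1}{\frac{6 \left(58 - 117\right)}{-1 + 6 \left(-46\right)} - \frac{45}{208}} = 17219 + \frac{1}{6 \frac{1}{-1 - 276} \left(-59\right) - \frac{45}{208}} = 17219 + \frac{1}{6 \frac{1}{-277} \left(-59\right) - \frac{45}{208}} = 17219 + \frac{1}{6 \left(- \frac{1}{277}\right) \left(-59\right) - \frac{45}{208}} = 17219 + \frac{1}{\frac{354}{277} - \frac{45}{208}} = 17219 + \frac{1}{\frac{61167}{57616}} = 17219 + \frac{57616}{61167} = \frac{1053292189}{61167}$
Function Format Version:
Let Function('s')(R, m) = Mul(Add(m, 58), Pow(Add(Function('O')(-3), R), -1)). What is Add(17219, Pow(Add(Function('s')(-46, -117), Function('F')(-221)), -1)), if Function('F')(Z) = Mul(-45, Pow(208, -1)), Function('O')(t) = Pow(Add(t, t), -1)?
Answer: Rational(1053292189, 61167) ≈ 17220.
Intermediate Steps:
Function('O')(t) = Mul(Rational(1, 2), Pow(t, -1)) (Function('O')(t) = Pow(Mul(2, t), -1) = Mul(Rational(1, 2), Pow(t, -1)))
Function('F')(Z) = Rational(-45, 208) (Function('F')(Z) = Mul(-45, Rational(1, 208)) = Rational(-45, 208))
Function('s')(R, m) = Mul(Pow(Add(Rational(-1, 6), R), -1), Add(58, m)) (Function('s')(R, m) = Mul(Add(m, 58), Pow(Add(Mul(Rational(1, 2), Pow(-3, -1)), R), -1)) = Mul(Add(58, m), Pow(Add(Mul(Rational(1, 2), Rational(-1, 3)), R), -1)) = Mul(Add(58, m), Pow(Add(Rational(-1, 6), R), -1)) = Mul(Pow(Add(Rational(-1, 6), R), -1), Add(58, m)))
Add(17219, Pow(Add(Function('s')(-46, -117), Function('F')(-221)), -1)) = Add(17219, Pow(Add(Mul(6, Pow(Add(-1, Mul(6, -46)), -1), Add(58, -117)), Rational(-45, 208)), -1)) = Add(17219, Pow(Add(Mul(6, Pow(Add(-1, -276), -1), -59), Rational(-45, 208)), -1)) = Add(17219, Pow(Add(Mul(6, Pow(-277, -1), -59), Rational(-45, 208)), -1)) = Add(17219, Pow(Add(Mul(6, Rational(-1, 277), -59), Rational(-45, 208)), -1)) = Add(17219, Pow(Add(Rational(354, 277), Rational(-45, 208)), -1)) = Add(17219, Pow(Rational(61167, 57616), -1)) = Add(17219, Rational(57616, 61167)) = Rational(1053292189, 61167)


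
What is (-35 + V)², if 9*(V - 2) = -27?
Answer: 1296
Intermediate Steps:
V = -1 (V = 2 + (⅑)*(-27) = 2 - 3 = -1)
(-35 + V)² = (-35 - 1)² = (-36)² = 1296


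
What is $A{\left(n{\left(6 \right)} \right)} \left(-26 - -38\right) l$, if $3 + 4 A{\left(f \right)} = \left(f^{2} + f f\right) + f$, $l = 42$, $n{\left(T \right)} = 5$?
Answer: $6552$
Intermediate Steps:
$A{\left(f \right)} = - \frac{3}{4} + \frac{f^{2}}{2} + \frac{f}{4}$ ($A{\left(f \right)} = - \frac{3}{4} + \frac{\left(f^{2} + f f\right) + f}{4} = - \frac{3}{4} + \frac{\left(f^{2} + f^{2}\right) + f}{4} = - \frac{3}{4} + \frac{2 f^{2} + f}{4} = - \frac{3}{4} + \frac{f + 2 f^{2}}{4} = - \frac{3}{4} + \left(\frac{f^{2}}{2} + \frac{f}{4}\right) = - \frac{3}{4} + \frac{f^{2}}{2} + \frac{f}{4}$)
$A{\left(n{\left(6 \right)} \right)} \left(-26 - -38\right) l = \left(- \frac{3}{4} + \frac{5^{2}}{2} + \frac{1}{4} \cdot 5\right) \left(-26 - -38\right) 42 = \left(- \frac{3}{4} + \frac{1}{2} \cdot 25 + \frac{5}{4}\right) \left(-26 + 38\right) 42 = \left(- \frac{3}{4} + \frac{25}{2} + \frac{5}{4}\right) 12 \cdot 42 = 13 \cdot 12 \cdot 42 = 156 \cdot 42 = 6552$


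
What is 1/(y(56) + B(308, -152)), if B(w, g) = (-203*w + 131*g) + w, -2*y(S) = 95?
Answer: -2/164351 ≈ -1.2169e-5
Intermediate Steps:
y(S) = -95/2 (y(S) = -1/2*95 = -95/2)
B(w, g) = -202*w + 131*g
1/(y(56) + B(308, -152)) = 1/(-95/2 + (-202*308 + 131*(-152))) = 1/(-95/2 + (-62216 - 19912)) = 1/(-95/2 - 82128) = 1/(-164351/2) = -2/164351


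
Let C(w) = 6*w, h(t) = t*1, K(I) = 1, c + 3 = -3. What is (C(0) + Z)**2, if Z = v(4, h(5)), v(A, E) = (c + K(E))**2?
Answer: 625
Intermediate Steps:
c = -6 (c = -3 - 3 = -6)
h(t) = t
v(A, E) = 25 (v(A, E) = (-6 + 1)**2 = (-5)**2 = 25)
Z = 25
(C(0) + Z)**2 = (6*0 + 25)**2 = (0 + 25)**2 = 25**2 = 625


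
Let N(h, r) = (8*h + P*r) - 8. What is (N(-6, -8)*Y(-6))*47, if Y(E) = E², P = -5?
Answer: -27072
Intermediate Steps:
N(h, r) = -8 - 5*r + 8*h (N(h, r) = (8*h - 5*r) - 8 = (-5*r + 8*h) - 8 = -8 - 5*r + 8*h)
(N(-6, -8)*Y(-6))*47 = ((-8 - 5*(-8) + 8*(-6))*(-6)²)*47 = ((-8 + 40 - 48)*36)*47 = -16*36*47 = -576*47 = -27072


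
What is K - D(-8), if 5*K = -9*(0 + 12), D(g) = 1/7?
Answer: -761/35 ≈ -21.743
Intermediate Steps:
D(g) = ⅐
K = -108/5 (K = (-9*(0 + 12))/5 = (-9*12)/5 = (⅕)*(-108) = -108/5 ≈ -21.600)
K - D(-8) = -108/5 - 1*⅐ = -108/5 - ⅐ = -761/35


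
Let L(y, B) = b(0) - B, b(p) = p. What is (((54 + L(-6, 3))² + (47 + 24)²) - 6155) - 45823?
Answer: -44336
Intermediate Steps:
L(y, B) = -B (L(y, B) = 0 - B = -B)
(((54 + L(-6, 3))² + (47 + 24)²) - 6155) - 45823 = (((54 - 1*3)² + (47 + 24)²) - 6155) - 45823 = (((54 - 3)² + 71²) - 6155) - 45823 = ((51² + 5041) - 6155) - 45823 = ((2601 + 5041) - 6155) - 45823 = (7642 - 6155) - 45823 = 1487 - 45823 = -44336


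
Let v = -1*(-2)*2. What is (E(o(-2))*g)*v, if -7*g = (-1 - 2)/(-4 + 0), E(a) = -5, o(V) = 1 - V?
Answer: 15/7 ≈ 2.1429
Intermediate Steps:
v = 4 (v = 2*2 = 4)
g = -3/28 (g = -(-1 - 2)/(7*(-4 + 0)) = -(-3)/(7*(-4)) = -(-3)*(-1)/(7*4) = -1/7*3/4 = -3/28 ≈ -0.10714)
(E(o(-2))*g)*v = -5*(-3/28)*4 = (15/28)*4 = 15/7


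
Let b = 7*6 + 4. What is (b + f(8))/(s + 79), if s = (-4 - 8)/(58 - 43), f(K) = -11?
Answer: 175/391 ≈ 0.44757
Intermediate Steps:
s = -4/5 (s = -12/15 = -12*1/15 = -4/5 ≈ -0.80000)
b = 46 (b = 42 + 4 = 46)
(b + f(8))/(s + 79) = (46 - 11)/(-4/5 + 79) = 35/(391/5) = (5/391)*35 = 175/391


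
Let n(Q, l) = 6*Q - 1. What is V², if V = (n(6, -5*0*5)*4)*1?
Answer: 19600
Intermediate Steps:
n(Q, l) = -1 + 6*Q
V = 140 (V = ((-1 + 6*6)*4)*1 = ((-1 + 36)*4)*1 = (35*4)*1 = 140*1 = 140)
V² = 140² = 19600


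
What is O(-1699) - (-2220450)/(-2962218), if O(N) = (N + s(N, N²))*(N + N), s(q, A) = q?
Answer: 5700493923937/493703 ≈ 1.1546e+7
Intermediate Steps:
O(N) = 4*N² (O(N) = (N + N)*(N + N) = (2*N)*(2*N) = 4*N²)
O(-1699) - (-2220450)/(-2962218) = 4*(-1699)² - (-2220450)/(-2962218) = 4*2886601 - (-2220450)*(-1)/2962218 = 11546404 - 1*370075/493703 = 11546404 - 370075/493703 = 5700493923937/493703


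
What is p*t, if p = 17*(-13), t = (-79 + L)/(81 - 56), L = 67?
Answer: 2652/25 ≈ 106.08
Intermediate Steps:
t = -12/25 (t = (-79 + 67)/(81 - 56) = -12/25 ≈ -0.48000)
p = -221
p*t = -221*(-12/25) = 2652/25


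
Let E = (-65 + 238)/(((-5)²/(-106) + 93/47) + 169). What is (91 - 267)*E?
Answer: -79712/447 ≈ -178.33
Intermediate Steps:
E = 4982/4917 (E = 173/((25*(-1/106) + 93*(1/47)) + 169) = 173/((-25/106 + 93/47) + 169) = 173/(8683/4982 + 169) = 173/(850641/4982) = 173*(4982/850641) = 4982/4917 ≈ 1.0132)
(91 - 267)*E = (91 - 267)*(4982/4917) = -176*4982/4917 = -79712/447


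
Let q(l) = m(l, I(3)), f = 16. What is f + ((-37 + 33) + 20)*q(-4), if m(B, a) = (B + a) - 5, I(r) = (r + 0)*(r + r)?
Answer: 160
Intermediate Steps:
I(r) = 2*r² (I(r) = r*(2*r) = 2*r²)
m(B, a) = -5 + B + a
q(l) = 13 + l (q(l) = -5 + l + 2*3² = -5 + l + 2*9 = -5 + l + 18 = 13 + l)
f + ((-37 + 33) + 20)*q(-4) = 16 + ((-37 + 33) + 20)*(13 - 4) = 16 + (-4 + 20)*9 = 16 + 16*9 = 16 + 144 = 160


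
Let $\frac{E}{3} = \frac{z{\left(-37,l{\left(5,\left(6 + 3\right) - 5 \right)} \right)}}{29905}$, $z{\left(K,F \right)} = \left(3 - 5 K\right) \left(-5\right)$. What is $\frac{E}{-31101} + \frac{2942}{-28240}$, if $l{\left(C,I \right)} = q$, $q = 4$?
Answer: $- \frac{91206740157}{875510981240} \approx -0.10418$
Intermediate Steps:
$l{\left(C,I \right)} = 4$
$z{\left(K,F \right)} = -15 + 25 K$
$E = - \frac{564}{5981}$ ($E = 3 \frac{-15 + 25 \left(-37\right)}{29905} = 3 \left(-15 - 925\right) \frac{1}{29905} = 3 \left(\left(-940\right) \frac{1}{29905}\right) = 3 \left(- \frac{188}{5981}\right) = - \frac{564}{5981} \approx -0.094299$)
$\frac{E}{-31101} + \frac{2942}{-28240} = - \frac{564}{5981 \left(-31101\right)} + \frac{2942}{-28240} = \left(- \frac{564}{5981}\right) \left(- \frac{1}{31101}\right) + 2942 \left(- \frac{1}{28240}\right) = \frac{188}{62005027} - \frac{1471}{14120} = - \frac{91206740157}{875510981240}$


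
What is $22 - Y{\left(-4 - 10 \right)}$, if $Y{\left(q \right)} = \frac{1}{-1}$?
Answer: $23$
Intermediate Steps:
$Y{\left(q \right)} = -1$
$22 - Y{\left(-4 - 10 \right)} = 22 - -1 = 22 + 1 = 23$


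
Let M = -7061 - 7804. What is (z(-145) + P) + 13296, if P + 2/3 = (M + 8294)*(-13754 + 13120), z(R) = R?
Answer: 12537493/3 ≈ 4.1792e+6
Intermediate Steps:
M = -14865
P = 12498040/3 (P = -2/3 + (-14865 + 8294)*(-13754 + 13120) = -2/3 - 6571*(-634) = -2/3 + 4166014 = 12498040/3 ≈ 4.1660e+6)
(z(-145) + P) + 13296 = (-145 + 12498040/3) + 13296 = 12497605/3 + 13296 = 12537493/3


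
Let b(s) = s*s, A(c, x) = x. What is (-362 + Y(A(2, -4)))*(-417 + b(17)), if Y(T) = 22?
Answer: 43520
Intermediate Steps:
b(s) = s²
(-362 + Y(A(2, -4)))*(-417 + b(17)) = (-362 + 22)*(-417 + 17²) = -340*(-417 + 289) = -340*(-128) = 43520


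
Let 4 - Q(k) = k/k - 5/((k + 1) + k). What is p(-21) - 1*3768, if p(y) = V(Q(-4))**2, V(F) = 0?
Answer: -3768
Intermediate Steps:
Q(k) = 3 + 5/(1 + 2*k) (Q(k) = 4 - (k/k - 5/((k + 1) + k)) = 4 - (1 - 5/((1 + k) + k)) = 4 - (1 - 5/(1 + 2*k)) = 4 + (-1 + 5/(1 + 2*k)) = 3 + 5/(1 + 2*k))
p(y) = 0 (p(y) = 0**2 = 0)
p(-21) - 1*3768 = 0 - 1*3768 = 0 - 3768 = -3768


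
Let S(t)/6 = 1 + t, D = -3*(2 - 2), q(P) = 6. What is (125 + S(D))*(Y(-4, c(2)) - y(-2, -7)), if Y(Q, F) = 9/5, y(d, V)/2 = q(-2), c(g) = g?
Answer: -6681/5 ≈ -1336.2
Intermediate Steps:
y(d, V) = 12 (y(d, V) = 2*6 = 12)
D = 0 (D = -3*0 = 0)
Y(Q, F) = 9/5 (Y(Q, F) = 9*(1/5) = 9/5)
S(t) = 6 + 6*t (S(t) = 6*(1 + t) = 6 + 6*t)
(125 + S(D))*(Y(-4, c(2)) - y(-2, -7)) = (125 + (6 + 6*0))*(9/5 - 1*12) = (125 + (6 + 0))*(9/5 - 12) = (125 + 6)*(-51/5) = 131*(-51/5) = -6681/5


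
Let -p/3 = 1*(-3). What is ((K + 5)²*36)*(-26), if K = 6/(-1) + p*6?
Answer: -2629224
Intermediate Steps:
p = 9 (p = -3*(-3) = 9)
K = 48 (K = 6/(-1) + 9*6 = 6*(-1) + 54 = -6 + 54 = 48)
((K + 5)²*36)*(-26) = ((48 + 5)²*36)*(-26) = (53²*36)*(-26) = (2809*36)*(-26) = 101124*(-26) = -2629224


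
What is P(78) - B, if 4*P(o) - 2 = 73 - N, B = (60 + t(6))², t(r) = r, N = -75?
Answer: -8637/2 ≈ -4318.5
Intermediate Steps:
B = 4356 (B = (60 + 6)² = 66² = 4356)
P(o) = 75/2 (P(o) = ½ + (73 - 1*(-75))/4 = ½ + (73 + 75)/4 = ½ + (¼)*148 = ½ + 37 = 75/2)
P(78) - B = 75/2 - 1*4356 = 75/2 - 4356 = -8637/2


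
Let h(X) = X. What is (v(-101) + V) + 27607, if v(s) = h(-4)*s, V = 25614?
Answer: 53625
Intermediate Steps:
v(s) = -4*s
(v(-101) + V) + 27607 = (-4*(-101) + 25614) + 27607 = (404 + 25614) + 27607 = 26018 + 27607 = 53625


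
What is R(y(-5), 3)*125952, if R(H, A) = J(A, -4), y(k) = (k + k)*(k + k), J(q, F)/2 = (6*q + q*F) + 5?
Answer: 2770944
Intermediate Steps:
J(q, F) = 10 + 12*q + 2*F*q (J(q, F) = 2*((6*q + q*F) + 5) = 2*((6*q + F*q) + 5) = 2*(5 + 6*q + F*q) = 10 + 12*q + 2*F*q)
y(k) = 4*k**2 (y(k) = (2*k)*(2*k) = 4*k**2)
R(H, A) = 10 + 4*A (R(H, A) = 10 + 12*A + 2*(-4)*A = 10 + 12*A - 8*A = 10 + 4*A)
R(y(-5), 3)*125952 = (10 + 4*3)*125952 = (10 + 12)*125952 = 22*125952 = 2770944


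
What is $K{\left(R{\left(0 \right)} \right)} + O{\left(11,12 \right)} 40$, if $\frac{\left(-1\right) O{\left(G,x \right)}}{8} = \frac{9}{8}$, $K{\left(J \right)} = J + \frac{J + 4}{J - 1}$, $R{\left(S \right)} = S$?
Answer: $-364$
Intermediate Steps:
$K{\left(J \right)} = J + \frac{4 + J}{-1 + J}$
$O{\left(G,x \right)} = -9$ ($O{\left(G,x \right)} = - 8 \cdot \frac{9}{8} = - 8 \cdot 9 \cdot \frac{1}{8} = \left(-8\right) \frac{9}{8} = -9$)
$K{\left(R{\left(0 \right)} \right)} + O{\left(11,12 \right)} 40 = \frac{4 + 0^{2}}{-1 + 0} - 360 = \frac{4 + 0}{-1} - 360 = \left(-1\right) 4 - 360 = -4 - 360 = -364$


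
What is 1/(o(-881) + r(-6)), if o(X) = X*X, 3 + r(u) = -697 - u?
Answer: 1/775467 ≈ 1.2895e-6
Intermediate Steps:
r(u) = -700 - u (r(u) = -3 + (-697 - u) = -700 - u)
o(X) = X²
1/(o(-881) + r(-6)) = 1/((-881)² + (-700 - 1*(-6))) = 1/(776161 + (-700 + 6)) = 1/(776161 - 694) = 1/775467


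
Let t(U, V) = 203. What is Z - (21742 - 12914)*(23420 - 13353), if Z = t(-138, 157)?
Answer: -88871273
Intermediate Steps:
Z = 203
Z - (21742 - 12914)*(23420 - 13353) = 203 - (21742 - 12914)*(23420 - 13353) = 203 - 8828*10067 = 203 - 1*88871476 = 203 - 88871476 = -88871273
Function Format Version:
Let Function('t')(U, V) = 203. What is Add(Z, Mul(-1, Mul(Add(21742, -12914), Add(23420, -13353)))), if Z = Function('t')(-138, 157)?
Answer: -88871273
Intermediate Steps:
Z = 203
Add(Z, Mul(-1, Mul(Add(21742, -12914), Add(23420, -13353)))) = Add(203, Mul(-1, Mul(Add(21742, -12914), Add(23420, -13353)))) = Add(203, Mul(-1, Mul(8828, 10067))) = Add(203, Mul(-1, 88871476)) = Add(203, -88871476) = -88871273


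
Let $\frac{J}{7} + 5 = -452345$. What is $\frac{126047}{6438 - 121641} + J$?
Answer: $- \frac{364784665397}{115203} \approx -3.1665 \cdot 10^{6}$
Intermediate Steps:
$J = -3166450$ ($J = -35 + 7 \left(-452345\right) = -35 - 3166415 = -3166450$)
$\frac{126047}{6438 - 121641} + J = \frac{126047}{6438 - 121641} - 3166450 = \frac{126047}{-115203} - 3166450 = 126047 \left(- \frac{1}{115203}\right) - 3166450 = - \frac{126047}{115203} - 3166450 = - \frac{364784665397}{115203}$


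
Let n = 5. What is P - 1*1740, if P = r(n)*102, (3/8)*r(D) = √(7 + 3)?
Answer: -1740 + 272*√10 ≈ -879.86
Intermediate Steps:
r(D) = 8*√10/3 (r(D) = 8*√(7 + 3)/3 = 8*√10/3)
P = 272*√10 (P = (8*√10/3)*102 = 272*√10 ≈ 860.14)
P - 1*1740 = 272*√10 - 1*1740 = 272*√10 - 1740 = -1740 + 272*√10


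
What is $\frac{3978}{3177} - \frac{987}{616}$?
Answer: $- \frac{10877}{31064} \approx -0.35015$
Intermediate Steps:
$\frac{3978}{3177} - \frac{987}{616} = 3978 \cdot \frac{1}{3177} - \frac{141}{88} = \frac{442}{353} - \frac{141}{88} = - \frac{10877}{31064}$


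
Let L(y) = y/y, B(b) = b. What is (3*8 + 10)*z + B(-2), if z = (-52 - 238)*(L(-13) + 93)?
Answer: -926842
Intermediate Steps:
L(y) = 1
z = -27260 (z = (-52 - 238)*(1 + 93) = -290*94 = -27260)
(3*8 + 10)*z + B(-2) = (3*8 + 10)*(-27260) - 2 = (24 + 10)*(-27260) - 2 = 34*(-27260) - 2 = -926840 - 2 = -926842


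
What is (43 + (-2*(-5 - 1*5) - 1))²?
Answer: 3844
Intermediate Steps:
(43 + (-2*(-5 - 1*5) - 1))² = (43 + (-2*(-5 - 5) - 1))² = (43 + (-2*(-10) - 1))² = (43 + (20 - 1))² = (43 + 19)² = 62² = 3844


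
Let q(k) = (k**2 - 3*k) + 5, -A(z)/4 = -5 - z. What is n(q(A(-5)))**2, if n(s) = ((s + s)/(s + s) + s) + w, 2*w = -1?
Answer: 121/4 ≈ 30.250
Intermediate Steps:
w = -1/2 (w = (1/2)*(-1) = -1/2 ≈ -0.50000)
A(z) = 20 + 4*z (A(z) = -4*(-5 - z) = 20 + 4*z)
q(k) = 5 + k**2 - 3*k
n(s) = 1/2 + s (n(s) = ((s + s)/(s + s) + s) - 1/2 = ((2*s)/((2*s)) + s) - 1/2 = ((2*s)*(1/(2*s)) + s) - 1/2 = (1 + s) - 1/2 = 1/2 + s)
n(q(A(-5)))**2 = (1/2 + (5 + (20 + 4*(-5))**2 - 3*(20 + 4*(-5))))**2 = (1/2 + (5 + (20 - 20)**2 - 3*(20 - 20)))**2 = (1/2 + (5 + 0**2 - 3*0))**2 = (1/2 + (5 + 0 + 0))**2 = (1/2 + 5)**2 = (11/2)**2 = 121/4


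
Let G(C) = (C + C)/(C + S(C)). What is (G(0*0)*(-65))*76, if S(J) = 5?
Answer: 0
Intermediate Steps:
G(C) = 2*C/(5 + C) (G(C) = (C + C)/(C + 5) = (2*C)/(5 + C) = 2*C/(5 + C))
(G(0*0)*(-65))*76 = ((2*(0*0)/(5 + 0*0))*(-65))*76 = ((2*0/(5 + 0))*(-65))*76 = ((2*0/5)*(-65))*76 = ((2*0*(1/5))*(-65))*76 = (0*(-65))*76 = 0*76 = 0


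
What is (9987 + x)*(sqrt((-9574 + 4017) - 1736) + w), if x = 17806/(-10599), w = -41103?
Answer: -1450037210307/3533 + 105834407*I*sqrt(7293)/10599 ≈ -4.1043e+8 + 8.5274e+5*I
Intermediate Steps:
x = -17806/10599 (x = 17806*(-1/10599) = -17806/10599 ≈ -1.6800)
(9987 + x)*(sqrt((-9574 + 4017) - 1736) + w) = (9987 - 17806/10599)*(sqrt((-9574 + 4017) - 1736) - 41103) = 105834407*(sqrt(-5557 - 1736) - 41103)/10599 = 105834407*(sqrt(-7293) - 41103)/10599 = 105834407*(I*sqrt(7293) - 41103)/10599 = 105834407*(-41103 + I*sqrt(7293))/10599 = -1450037210307/3533 + 105834407*I*sqrt(7293)/10599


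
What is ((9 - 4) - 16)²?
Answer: 121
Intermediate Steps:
((9 - 4) - 16)² = (5 - 16)² = (-11)² = 121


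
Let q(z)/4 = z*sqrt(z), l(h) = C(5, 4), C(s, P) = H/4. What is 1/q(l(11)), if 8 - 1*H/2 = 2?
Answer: sqrt(3)/36 ≈ 0.048113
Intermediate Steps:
H = 12 (H = 16 - 2*2 = 16 - 4 = 12)
C(s, P) = 3 (C(s, P) = 12/4 = 12*(1/4) = 3)
l(h) = 3
q(z) = 4*z**(3/2) (q(z) = 4*(z*sqrt(z)) = 4*z**(3/2))
1/q(l(11)) = 1/(4*3**(3/2)) = 1/(4*(3*sqrt(3))) = 1/(12*sqrt(3)) = sqrt(3)/36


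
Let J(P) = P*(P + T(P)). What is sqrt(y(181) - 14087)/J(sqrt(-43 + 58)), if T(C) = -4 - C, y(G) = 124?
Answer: -I*sqrt(209445)/60 ≈ -7.6275*I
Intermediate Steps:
J(P) = -4*P (J(P) = P*(P + (-4 - P)) = P*(-4) = -4*P)
sqrt(y(181) - 14087)/J(sqrt(-43 + 58)) = sqrt(124 - 14087)/((-4*sqrt(-43 + 58))) = sqrt(-13963)/((-4*sqrt(15))) = (I*sqrt(13963))*(-sqrt(15)/60) = -I*sqrt(209445)/60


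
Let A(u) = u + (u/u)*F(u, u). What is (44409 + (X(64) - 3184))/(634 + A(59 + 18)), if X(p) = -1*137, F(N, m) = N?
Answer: 10272/197 ≈ 52.142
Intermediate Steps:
X(p) = -137
A(u) = 2*u (A(u) = u + (u/u)*u = u + 1*u = u + u = 2*u)
(44409 + (X(64) - 3184))/(634 + A(59 + 18)) = (44409 + (-137 - 3184))/(634 + 2*(59 + 18)) = (44409 - 3321)/(634 + 2*77) = 41088/(634 + 154) = 41088/788 = 41088*(1/788) = 10272/197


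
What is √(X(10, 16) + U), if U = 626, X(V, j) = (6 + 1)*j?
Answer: 3*√82 ≈ 27.166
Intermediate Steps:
X(V, j) = 7*j
√(X(10, 16) + U) = √(7*16 + 626) = √(112 + 626) = √738 = 3*√82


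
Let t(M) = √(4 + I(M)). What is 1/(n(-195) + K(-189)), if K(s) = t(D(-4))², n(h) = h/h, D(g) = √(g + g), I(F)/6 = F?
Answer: 5/313 - 12*I*√2/313 ≈ 0.015974 - 0.054219*I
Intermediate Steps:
I(F) = 6*F
D(g) = √2*√g (D(g) = √(2*g) = √2*√g)
t(M) = √(4 + 6*M)
n(h) = 1
K(s) = 4 + 12*I*√2 (K(s) = (√(4 + 6*(√2*√(-4))))² = (√(4 + 6*(√2*(2*I))))² = (√(4 + 6*(2*I*√2)))² = (√(4 + 12*I*√2))² = 4 + 12*I*√2)
1/(n(-195) + K(-189)) = 1/(1 + (4 + 12*I*√2)) = 1/(5 + 12*I*√2)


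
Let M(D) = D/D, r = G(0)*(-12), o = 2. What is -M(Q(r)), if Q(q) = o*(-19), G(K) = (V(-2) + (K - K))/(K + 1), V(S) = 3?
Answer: -1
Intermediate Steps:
G(K) = 3/(1 + K) (G(K) = (3 + (K - K))/(K + 1) = (3 + 0)/(1 + K) = 3/(1 + K))
r = -36 (r = (3/(1 + 0))*(-12) = (3/1)*(-12) = (3*1)*(-12) = 3*(-12) = -36)
Q(q) = -38 (Q(q) = 2*(-19) = -38)
M(D) = 1
-M(Q(r)) = -1*1 = -1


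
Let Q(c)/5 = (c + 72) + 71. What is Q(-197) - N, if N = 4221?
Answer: -4491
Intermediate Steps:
Q(c) = 715 + 5*c (Q(c) = 5*((c + 72) + 71) = 5*((72 + c) + 71) = 5*(143 + c) = 715 + 5*c)
Q(-197) - N = (715 + 5*(-197)) - 1*4221 = (715 - 985) - 4221 = -270 - 4221 = -4491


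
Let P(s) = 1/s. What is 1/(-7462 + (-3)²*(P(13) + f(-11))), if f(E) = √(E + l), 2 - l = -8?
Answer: -1260961/9408431698 - 1521*I/9408431698 ≈ -0.00013402 - 1.6166e-7*I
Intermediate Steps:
l = 10 (l = 2 - 1*(-8) = 2 + 8 = 10)
f(E) = √(10 + E) (f(E) = √(E + 10) = √(10 + E))
1/(-7462 + (-3)²*(P(13) + f(-11))) = 1/(-7462 + (-3)²*(1/13 + √(10 - 11))) = 1/(-7462 + 9*(1/13 + √(-1))) = 1/(-7462 + 9*(1/13 + I)) = 1/(-7462 + (9/13 + 9*I)) = 1/(-96997/13 + 9*I) = 169*(-96997/13 - 9*I)/9408431698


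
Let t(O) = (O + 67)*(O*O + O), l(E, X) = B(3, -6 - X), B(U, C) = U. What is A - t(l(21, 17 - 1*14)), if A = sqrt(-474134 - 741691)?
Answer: -840 + 5*I*sqrt(48633) ≈ -840.0 + 1102.6*I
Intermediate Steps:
l(E, X) = 3
A = 5*I*sqrt(48633) (A = sqrt(-1215825) = 5*I*sqrt(48633) ≈ 1102.6*I)
t(O) = (67 + O)*(O + O**2) (t(O) = (67 + O)*(O**2 + O) = (67 + O)*(O + O**2))
A - t(l(21, 17 - 1*14)) = 5*I*sqrt(48633) - 3*(67 + 3**2 + 68*3) = 5*I*sqrt(48633) - 3*(67 + 9 + 204) = 5*I*sqrt(48633) - 3*280 = 5*I*sqrt(48633) - 1*840 = 5*I*sqrt(48633) - 840 = -840 + 5*I*sqrt(48633)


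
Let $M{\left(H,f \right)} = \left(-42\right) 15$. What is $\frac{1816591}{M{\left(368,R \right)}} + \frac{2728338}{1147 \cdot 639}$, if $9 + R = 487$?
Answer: $- \frac{21106676801}{7329330} \approx -2879.8$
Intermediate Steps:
$R = 478$ ($R = -9 + 487 = 478$)
$M{\left(H,f \right)} = -630$
$\frac{1816591}{M{\left(368,R \right)}} + \frac{2728338}{1147 \cdot 639} = \frac{1816591}{-630} + \frac{2728338}{1147 \cdot 639} = 1816591 \left(- \frac{1}{630}\right) + \frac{2728338}{732933} = - \frac{259513}{90} + 2728338 \cdot \frac{1}{732933} = - \frac{259513}{90} + \frac{909446}{244311} = - \frac{21106676801}{7329330}$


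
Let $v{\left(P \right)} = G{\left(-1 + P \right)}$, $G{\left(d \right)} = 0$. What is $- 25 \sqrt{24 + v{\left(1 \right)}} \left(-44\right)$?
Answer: $2200 \sqrt{6} \approx 5388.9$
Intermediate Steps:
$v{\left(P \right)} = 0$
$- 25 \sqrt{24 + v{\left(1 \right)}} \left(-44\right) = - 25 \sqrt{24 + 0} \left(-44\right) = - 25 \sqrt{24} \left(-44\right) = - 25 \cdot 2 \sqrt{6} \left(-44\right) = - 50 \sqrt{6} \left(-44\right) = 2200 \sqrt{6}$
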